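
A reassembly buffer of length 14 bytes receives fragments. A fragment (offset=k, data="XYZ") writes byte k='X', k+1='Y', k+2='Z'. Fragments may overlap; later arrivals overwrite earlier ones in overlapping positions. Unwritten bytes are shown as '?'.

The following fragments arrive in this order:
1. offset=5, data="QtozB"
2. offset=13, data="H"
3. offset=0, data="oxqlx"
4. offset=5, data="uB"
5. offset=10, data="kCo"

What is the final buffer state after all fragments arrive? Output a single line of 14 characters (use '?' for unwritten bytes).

Fragment 1: offset=5 data="QtozB" -> buffer=?????QtozB????
Fragment 2: offset=13 data="H" -> buffer=?????QtozB???H
Fragment 3: offset=0 data="oxqlx" -> buffer=oxqlxQtozB???H
Fragment 4: offset=5 data="uB" -> buffer=oxqlxuBozB???H
Fragment 5: offset=10 data="kCo" -> buffer=oxqlxuBozBkCoH

Answer: oxqlxuBozBkCoH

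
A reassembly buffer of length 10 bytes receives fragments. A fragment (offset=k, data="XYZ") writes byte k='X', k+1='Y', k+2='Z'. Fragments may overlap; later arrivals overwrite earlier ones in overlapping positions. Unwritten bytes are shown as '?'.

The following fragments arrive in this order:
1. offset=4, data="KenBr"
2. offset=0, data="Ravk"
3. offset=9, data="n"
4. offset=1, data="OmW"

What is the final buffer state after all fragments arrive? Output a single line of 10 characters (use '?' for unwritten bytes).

Answer: ROmWKenBrn

Derivation:
Fragment 1: offset=4 data="KenBr" -> buffer=????KenBr?
Fragment 2: offset=0 data="Ravk" -> buffer=RavkKenBr?
Fragment 3: offset=9 data="n" -> buffer=RavkKenBrn
Fragment 4: offset=1 data="OmW" -> buffer=ROmWKenBrn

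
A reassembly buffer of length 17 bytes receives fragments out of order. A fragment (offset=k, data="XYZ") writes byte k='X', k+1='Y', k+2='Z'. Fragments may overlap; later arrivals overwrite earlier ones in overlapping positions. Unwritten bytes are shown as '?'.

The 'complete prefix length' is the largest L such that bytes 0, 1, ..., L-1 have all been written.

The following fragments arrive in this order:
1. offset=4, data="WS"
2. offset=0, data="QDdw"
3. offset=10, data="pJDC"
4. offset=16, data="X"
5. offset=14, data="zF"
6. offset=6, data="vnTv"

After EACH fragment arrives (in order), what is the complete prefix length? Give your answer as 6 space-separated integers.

Answer: 0 6 6 6 6 17

Derivation:
Fragment 1: offset=4 data="WS" -> buffer=????WS??????????? -> prefix_len=0
Fragment 2: offset=0 data="QDdw" -> buffer=QDdwWS??????????? -> prefix_len=6
Fragment 3: offset=10 data="pJDC" -> buffer=QDdwWS????pJDC??? -> prefix_len=6
Fragment 4: offset=16 data="X" -> buffer=QDdwWS????pJDC??X -> prefix_len=6
Fragment 5: offset=14 data="zF" -> buffer=QDdwWS????pJDCzFX -> prefix_len=6
Fragment 6: offset=6 data="vnTv" -> buffer=QDdwWSvnTvpJDCzFX -> prefix_len=17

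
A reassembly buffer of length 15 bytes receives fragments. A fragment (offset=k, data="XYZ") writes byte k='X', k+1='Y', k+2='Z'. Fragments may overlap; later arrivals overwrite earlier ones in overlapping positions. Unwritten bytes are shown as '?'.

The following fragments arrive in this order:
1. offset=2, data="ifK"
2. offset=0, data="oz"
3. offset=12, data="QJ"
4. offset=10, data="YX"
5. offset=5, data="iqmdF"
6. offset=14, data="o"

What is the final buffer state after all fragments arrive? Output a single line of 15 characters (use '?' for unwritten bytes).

Fragment 1: offset=2 data="ifK" -> buffer=??ifK??????????
Fragment 2: offset=0 data="oz" -> buffer=ozifK??????????
Fragment 3: offset=12 data="QJ" -> buffer=ozifK???????QJ?
Fragment 4: offset=10 data="YX" -> buffer=ozifK?????YXQJ?
Fragment 5: offset=5 data="iqmdF" -> buffer=ozifKiqmdFYXQJ?
Fragment 6: offset=14 data="o" -> buffer=ozifKiqmdFYXQJo

Answer: ozifKiqmdFYXQJo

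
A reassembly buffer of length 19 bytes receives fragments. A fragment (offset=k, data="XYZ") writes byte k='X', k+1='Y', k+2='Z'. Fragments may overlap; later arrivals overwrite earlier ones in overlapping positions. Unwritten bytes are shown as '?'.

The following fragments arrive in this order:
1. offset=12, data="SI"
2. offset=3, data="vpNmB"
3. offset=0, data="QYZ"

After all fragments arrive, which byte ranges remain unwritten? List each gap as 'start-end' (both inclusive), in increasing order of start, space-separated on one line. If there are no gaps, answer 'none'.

Fragment 1: offset=12 len=2
Fragment 2: offset=3 len=5
Fragment 3: offset=0 len=3
Gaps: 8-11 14-18

Answer: 8-11 14-18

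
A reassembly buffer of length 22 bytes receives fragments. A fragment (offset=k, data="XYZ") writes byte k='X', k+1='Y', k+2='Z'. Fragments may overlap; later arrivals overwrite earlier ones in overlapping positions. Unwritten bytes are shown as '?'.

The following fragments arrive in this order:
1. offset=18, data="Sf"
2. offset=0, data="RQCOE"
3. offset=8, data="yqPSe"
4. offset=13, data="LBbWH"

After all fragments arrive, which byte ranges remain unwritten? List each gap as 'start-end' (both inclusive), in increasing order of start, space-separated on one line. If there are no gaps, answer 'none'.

Answer: 5-7 20-21

Derivation:
Fragment 1: offset=18 len=2
Fragment 2: offset=0 len=5
Fragment 3: offset=8 len=5
Fragment 4: offset=13 len=5
Gaps: 5-7 20-21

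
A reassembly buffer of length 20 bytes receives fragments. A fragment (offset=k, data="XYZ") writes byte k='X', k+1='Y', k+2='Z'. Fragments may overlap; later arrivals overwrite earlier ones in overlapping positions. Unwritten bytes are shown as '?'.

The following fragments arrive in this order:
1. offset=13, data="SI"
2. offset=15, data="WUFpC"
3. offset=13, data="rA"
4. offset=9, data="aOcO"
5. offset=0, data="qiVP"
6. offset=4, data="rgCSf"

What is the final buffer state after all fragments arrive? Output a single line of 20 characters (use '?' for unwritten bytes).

Fragment 1: offset=13 data="SI" -> buffer=?????????????SI?????
Fragment 2: offset=15 data="WUFpC" -> buffer=?????????????SIWUFpC
Fragment 3: offset=13 data="rA" -> buffer=?????????????rAWUFpC
Fragment 4: offset=9 data="aOcO" -> buffer=?????????aOcOrAWUFpC
Fragment 5: offset=0 data="qiVP" -> buffer=qiVP?????aOcOrAWUFpC
Fragment 6: offset=4 data="rgCSf" -> buffer=qiVPrgCSfaOcOrAWUFpC

Answer: qiVPrgCSfaOcOrAWUFpC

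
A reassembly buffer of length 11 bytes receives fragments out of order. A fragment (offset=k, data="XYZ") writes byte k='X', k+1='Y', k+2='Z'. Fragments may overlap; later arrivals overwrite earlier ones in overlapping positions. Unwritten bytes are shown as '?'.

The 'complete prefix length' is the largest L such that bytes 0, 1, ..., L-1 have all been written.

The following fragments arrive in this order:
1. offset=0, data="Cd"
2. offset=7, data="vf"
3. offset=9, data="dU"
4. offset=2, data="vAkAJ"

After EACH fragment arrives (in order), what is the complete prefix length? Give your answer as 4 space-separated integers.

Answer: 2 2 2 11

Derivation:
Fragment 1: offset=0 data="Cd" -> buffer=Cd????????? -> prefix_len=2
Fragment 2: offset=7 data="vf" -> buffer=Cd?????vf?? -> prefix_len=2
Fragment 3: offset=9 data="dU" -> buffer=Cd?????vfdU -> prefix_len=2
Fragment 4: offset=2 data="vAkAJ" -> buffer=CdvAkAJvfdU -> prefix_len=11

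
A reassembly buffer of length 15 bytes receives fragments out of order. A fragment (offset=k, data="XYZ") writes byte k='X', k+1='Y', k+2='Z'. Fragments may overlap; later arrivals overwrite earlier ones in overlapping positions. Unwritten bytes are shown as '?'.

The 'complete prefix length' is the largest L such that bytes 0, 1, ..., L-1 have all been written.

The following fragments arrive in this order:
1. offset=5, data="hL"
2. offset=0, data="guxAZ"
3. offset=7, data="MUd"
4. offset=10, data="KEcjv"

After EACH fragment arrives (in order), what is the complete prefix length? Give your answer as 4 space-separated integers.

Answer: 0 7 10 15

Derivation:
Fragment 1: offset=5 data="hL" -> buffer=?????hL???????? -> prefix_len=0
Fragment 2: offset=0 data="guxAZ" -> buffer=guxAZhL???????? -> prefix_len=7
Fragment 3: offset=7 data="MUd" -> buffer=guxAZhLMUd????? -> prefix_len=10
Fragment 4: offset=10 data="KEcjv" -> buffer=guxAZhLMUdKEcjv -> prefix_len=15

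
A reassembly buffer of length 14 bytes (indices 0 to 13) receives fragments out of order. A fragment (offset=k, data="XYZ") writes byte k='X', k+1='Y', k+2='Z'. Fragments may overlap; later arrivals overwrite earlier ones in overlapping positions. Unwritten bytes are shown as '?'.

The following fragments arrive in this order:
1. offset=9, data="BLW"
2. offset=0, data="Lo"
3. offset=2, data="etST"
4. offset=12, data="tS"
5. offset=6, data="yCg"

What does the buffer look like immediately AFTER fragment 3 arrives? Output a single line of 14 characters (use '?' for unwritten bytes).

Answer: LoetST???BLW??

Derivation:
Fragment 1: offset=9 data="BLW" -> buffer=?????????BLW??
Fragment 2: offset=0 data="Lo" -> buffer=Lo???????BLW??
Fragment 3: offset=2 data="etST" -> buffer=LoetST???BLW??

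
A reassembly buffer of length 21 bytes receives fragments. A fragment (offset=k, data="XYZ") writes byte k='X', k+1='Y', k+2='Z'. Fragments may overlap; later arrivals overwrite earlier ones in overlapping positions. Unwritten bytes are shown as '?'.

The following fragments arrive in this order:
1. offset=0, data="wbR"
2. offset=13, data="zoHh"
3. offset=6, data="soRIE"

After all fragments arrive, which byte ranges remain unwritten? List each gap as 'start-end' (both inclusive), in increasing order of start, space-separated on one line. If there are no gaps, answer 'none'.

Answer: 3-5 11-12 17-20

Derivation:
Fragment 1: offset=0 len=3
Fragment 2: offset=13 len=4
Fragment 3: offset=6 len=5
Gaps: 3-5 11-12 17-20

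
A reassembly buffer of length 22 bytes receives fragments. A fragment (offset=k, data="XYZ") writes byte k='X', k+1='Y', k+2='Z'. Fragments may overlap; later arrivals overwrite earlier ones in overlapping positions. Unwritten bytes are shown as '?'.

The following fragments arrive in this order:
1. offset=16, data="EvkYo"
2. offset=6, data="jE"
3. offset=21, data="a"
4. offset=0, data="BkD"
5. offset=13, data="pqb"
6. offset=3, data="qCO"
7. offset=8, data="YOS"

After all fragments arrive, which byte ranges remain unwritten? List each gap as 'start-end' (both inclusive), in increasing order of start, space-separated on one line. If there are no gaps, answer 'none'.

Answer: 11-12

Derivation:
Fragment 1: offset=16 len=5
Fragment 2: offset=6 len=2
Fragment 3: offset=21 len=1
Fragment 4: offset=0 len=3
Fragment 5: offset=13 len=3
Fragment 6: offset=3 len=3
Fragment 7: offset=8 len=3
Gaps: 11-12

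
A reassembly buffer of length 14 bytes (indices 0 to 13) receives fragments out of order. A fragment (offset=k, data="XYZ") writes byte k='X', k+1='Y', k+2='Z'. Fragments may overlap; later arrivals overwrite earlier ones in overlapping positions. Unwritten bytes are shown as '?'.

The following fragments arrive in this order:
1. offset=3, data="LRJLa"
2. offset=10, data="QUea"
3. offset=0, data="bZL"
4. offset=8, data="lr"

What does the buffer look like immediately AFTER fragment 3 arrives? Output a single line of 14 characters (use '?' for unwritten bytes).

Answer: bZLLRJLa??QUea

Derivation:
Fragment 1: offset=3 data="LRJLa" -> buffer=???LRJLa??????
Fragment 2: offset=10 data="QUea" -> buffer=???LRJLa??QUea
Fragment 3: offset=0 data="bZL" -> buffer=bZLLRJLa??QUea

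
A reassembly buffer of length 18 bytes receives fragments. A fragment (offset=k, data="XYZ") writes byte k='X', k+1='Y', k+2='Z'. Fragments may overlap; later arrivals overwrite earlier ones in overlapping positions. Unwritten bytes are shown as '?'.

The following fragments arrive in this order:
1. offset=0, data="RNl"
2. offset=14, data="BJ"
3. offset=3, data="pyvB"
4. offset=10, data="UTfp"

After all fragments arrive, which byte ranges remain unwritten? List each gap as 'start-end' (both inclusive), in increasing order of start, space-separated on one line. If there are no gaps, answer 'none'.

Answer: 7-9 16-17

Derivation:
Fragment 1: offset=0 len=3
Fragment 2: offset=14 len=2
Fragment 3: offset=3 len=4
Fragment 4: offset=10 len=4
Gaps: 7-9 16-17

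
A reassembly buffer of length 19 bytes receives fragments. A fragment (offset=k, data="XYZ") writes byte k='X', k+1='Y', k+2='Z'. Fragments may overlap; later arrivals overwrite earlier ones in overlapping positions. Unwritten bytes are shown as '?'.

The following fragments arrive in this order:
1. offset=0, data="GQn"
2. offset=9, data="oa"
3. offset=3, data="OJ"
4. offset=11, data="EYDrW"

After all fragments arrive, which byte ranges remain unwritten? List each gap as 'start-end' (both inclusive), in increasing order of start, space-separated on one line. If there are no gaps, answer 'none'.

Answer: 5-8 16-18

Derivation:
Fragment 1: offset=0 len=3
Fragment 2: offset=9 len=2
Fragment 3: offset=3 len=2
Fragment 4: offset=11 len=5
Gaps: 5-8 16-18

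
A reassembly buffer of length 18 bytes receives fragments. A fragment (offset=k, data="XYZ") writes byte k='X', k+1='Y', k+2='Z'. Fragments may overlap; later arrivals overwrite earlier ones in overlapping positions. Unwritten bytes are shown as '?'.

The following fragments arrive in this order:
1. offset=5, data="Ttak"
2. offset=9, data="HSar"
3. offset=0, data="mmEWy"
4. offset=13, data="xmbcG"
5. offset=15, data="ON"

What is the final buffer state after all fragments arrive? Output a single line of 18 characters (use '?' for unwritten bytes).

Answer: mmEWyTtakHSarxmONG

Derivation:
Fragment 1: offset=5 data="Ttak" -> buffer=?????Ttak?????????
Fragment 2: offset=9 data="HSar" -> buffer=?????TtakHSar?????
Fragment 3: offset=0 data="mmEWy" -> buffer=mmEWyTtakHSar?????
Fragment 4: offset=13 data="xmbcG" -> buffer=mmEWyTtakHSarxmbcG
Fragment 5: offset=15 data="ON" -> buffer=mmEWyTtakHSarxmONG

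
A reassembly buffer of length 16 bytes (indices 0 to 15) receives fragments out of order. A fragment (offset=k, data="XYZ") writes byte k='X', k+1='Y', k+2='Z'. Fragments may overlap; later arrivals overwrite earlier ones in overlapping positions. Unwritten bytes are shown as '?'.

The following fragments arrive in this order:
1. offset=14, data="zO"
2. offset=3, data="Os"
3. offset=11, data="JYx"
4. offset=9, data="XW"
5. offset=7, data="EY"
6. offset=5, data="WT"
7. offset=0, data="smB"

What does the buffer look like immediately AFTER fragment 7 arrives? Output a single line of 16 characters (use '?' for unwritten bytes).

Fragment 1: offset=14 data="zO" -> buffer=??????????????zO
Fragment 2: offset=3 data="Os" -> buffer=???Os?????????zO
Fragment 3: offset=11 data="JYx" -> buffer=???Os??????JYxzO
Fragment 4: offset=9 data="XW" -> buffer=???Os????XWJYxzO
Fragment 5: offset=7 data="EY" -> buffer=???Os??EYXWJYxzO
Fragment 6: offset=5 data="WT" -> buffer=???OsWTEYXWJYxzO
Fragment 7: offset=0 data="smB" -> buffer=smBOsWTEYXWJYxzO

Answer: smBOsWTEYXWJYxzO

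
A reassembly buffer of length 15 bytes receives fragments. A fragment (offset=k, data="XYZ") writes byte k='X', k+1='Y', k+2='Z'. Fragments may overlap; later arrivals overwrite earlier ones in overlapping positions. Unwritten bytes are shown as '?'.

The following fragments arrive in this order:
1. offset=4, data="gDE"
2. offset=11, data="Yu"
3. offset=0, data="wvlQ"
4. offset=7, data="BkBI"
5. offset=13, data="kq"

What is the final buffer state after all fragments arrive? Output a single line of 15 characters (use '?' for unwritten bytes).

Fragment 1: offset=4 data="gDE" -> buffer=????gDE????????
Fragment 2: offset=11 data="Yu" -> buffer=????gDE????Yu??
Fragment 3: offset=0 data="wvlQ" -> buffer=wvlQgDE????Yu??
Fragment 4: offset=7 data="BkBI" -> buffer=wvlQgDEBkBIYu??
Fragment 5: offset=13 data="kq" -> buffer=wvlQgDEBkBIYukq

Answer: wvlQgDEBkBIYukq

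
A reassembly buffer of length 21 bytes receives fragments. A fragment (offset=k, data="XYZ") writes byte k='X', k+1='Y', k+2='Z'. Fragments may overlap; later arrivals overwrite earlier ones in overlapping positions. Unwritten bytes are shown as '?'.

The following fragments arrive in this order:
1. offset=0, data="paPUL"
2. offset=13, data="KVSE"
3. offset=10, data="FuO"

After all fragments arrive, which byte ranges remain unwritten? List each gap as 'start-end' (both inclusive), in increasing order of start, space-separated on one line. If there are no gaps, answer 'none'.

Fragment 1: offset=0 len=5
Fragment 2: offset=13 len=4
Fragment 3: offset=10 len=3
Gaps: 5-9 17-20

Answer: 5-9 17-20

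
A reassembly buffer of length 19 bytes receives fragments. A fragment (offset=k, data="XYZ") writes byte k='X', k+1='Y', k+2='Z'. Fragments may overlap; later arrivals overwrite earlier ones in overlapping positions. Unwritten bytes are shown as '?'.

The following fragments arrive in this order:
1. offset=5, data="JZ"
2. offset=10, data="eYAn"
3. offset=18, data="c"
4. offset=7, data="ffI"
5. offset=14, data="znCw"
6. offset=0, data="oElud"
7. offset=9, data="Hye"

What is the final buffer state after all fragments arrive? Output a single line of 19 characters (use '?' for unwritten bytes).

Answer: oEludJZffHyeAnznCwc

Derivation:
Fragment 1: offset=5 data="JZ" -> buffer=?????JZ????????????
Fragment 2: offset=10 data="eYAn" -> buffer=?????JZ???eYAn?????
Fragment 3: offset=18 data="c" -> buffer=?????JZ???eYAn????c
Fragment 4: offset=7 data="ffI" -> buffer=?????JZffIeYAn????c
Fragment 5: offset=14 data="znCw" -> buffer=?????JZffIeYAnznCwc
Fragment 6: offset=0 data="oElud" -> buffer=oEludJZffIeYAnznCwc
Fragment 7: offset=9 data="Hye" -> buffer=oEludJZffHyeAnznCwc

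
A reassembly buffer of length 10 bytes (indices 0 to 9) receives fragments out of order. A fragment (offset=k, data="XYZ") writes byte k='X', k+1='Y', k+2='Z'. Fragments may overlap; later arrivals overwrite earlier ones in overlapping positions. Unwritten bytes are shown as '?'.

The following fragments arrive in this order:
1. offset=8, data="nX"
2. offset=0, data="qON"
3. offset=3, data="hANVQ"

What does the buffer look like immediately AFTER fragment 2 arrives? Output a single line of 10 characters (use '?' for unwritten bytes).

Answer: qON?????nX

Derivation:
Fragment 1: offset=8 data="nX" -> buffer=????????nX
Fragment 2: offset=0 data="qON" -> buffer=qON?????nX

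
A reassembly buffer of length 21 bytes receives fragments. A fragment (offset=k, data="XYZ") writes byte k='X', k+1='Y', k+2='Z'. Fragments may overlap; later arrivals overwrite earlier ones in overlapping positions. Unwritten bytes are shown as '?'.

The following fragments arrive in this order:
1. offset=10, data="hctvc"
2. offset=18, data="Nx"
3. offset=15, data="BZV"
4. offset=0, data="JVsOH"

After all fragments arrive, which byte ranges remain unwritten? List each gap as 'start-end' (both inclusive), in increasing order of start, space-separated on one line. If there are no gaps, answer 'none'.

Fragment 1: offset=10 len=5
Fragment 2: offset=18 len=2
Fragment 3: offset=15 len=3
Fragment 4: offset=0 len=5
Gaps: 5-9 20-20

Answer: 5-9 20-20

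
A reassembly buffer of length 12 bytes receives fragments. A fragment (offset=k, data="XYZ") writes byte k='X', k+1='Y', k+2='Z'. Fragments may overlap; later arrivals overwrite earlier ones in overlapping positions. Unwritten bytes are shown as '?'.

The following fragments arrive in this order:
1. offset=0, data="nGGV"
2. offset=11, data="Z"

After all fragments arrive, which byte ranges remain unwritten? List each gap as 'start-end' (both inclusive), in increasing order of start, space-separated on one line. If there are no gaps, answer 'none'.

Answer: 4-10

Derivation:
Fragment 1: offset=0 len=4
Fragment 2: offset=11 len=1
Gaps: 4-10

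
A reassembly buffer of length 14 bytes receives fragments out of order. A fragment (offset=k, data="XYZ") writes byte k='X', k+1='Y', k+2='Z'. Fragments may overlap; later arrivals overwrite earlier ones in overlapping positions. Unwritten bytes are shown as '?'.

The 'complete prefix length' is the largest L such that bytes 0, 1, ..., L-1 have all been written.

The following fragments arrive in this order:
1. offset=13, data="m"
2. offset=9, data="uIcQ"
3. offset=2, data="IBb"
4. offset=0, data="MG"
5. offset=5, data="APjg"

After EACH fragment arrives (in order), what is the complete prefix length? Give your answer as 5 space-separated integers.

Answer: 0 0 0 5 14

Derivation:
Fragment 1: offset=13 data="m" -> buffer=?????????????m -> prefix_len=0
Fragment 2: offset=9 data="uIcQ" -> buffer=?????????uIcQm -> prefix_len=0
Fragment 3: offset=2 data="IBb" -> buffer=??IBb????uIcQm -> prefix_len=0
Fragment 4: offset=0 data="MG" -> buffer=MGIBb????uIcQm -> prefix_len=5
Fragment 5: offset=5 data="APjg" -> buffer=MGIBbAPjguIcQm -> prefix_len=14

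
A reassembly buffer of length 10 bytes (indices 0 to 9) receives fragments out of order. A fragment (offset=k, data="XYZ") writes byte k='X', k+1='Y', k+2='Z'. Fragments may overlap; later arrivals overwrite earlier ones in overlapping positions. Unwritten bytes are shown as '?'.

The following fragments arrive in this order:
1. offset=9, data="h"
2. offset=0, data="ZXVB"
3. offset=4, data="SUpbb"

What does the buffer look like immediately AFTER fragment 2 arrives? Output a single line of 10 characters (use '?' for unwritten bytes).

Fragment 1: offset=9 data="h" -> buffer=?????????h
Fragment 2: offset=0 data="ZXVB" -> buffer=ZXVB?????h

Answer: ZXVB?????h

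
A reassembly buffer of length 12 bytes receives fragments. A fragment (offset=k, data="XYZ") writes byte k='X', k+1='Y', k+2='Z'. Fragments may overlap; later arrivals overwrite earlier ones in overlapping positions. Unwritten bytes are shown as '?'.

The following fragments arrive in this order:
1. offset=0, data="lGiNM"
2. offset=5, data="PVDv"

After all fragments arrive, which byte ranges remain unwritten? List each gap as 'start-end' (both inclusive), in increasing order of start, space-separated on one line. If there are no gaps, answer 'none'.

Answer: 9-11

Derivation:
Fragment 1: offset=0 len=5
Fragment 2: offset=5 len=4
Gaps: 9-11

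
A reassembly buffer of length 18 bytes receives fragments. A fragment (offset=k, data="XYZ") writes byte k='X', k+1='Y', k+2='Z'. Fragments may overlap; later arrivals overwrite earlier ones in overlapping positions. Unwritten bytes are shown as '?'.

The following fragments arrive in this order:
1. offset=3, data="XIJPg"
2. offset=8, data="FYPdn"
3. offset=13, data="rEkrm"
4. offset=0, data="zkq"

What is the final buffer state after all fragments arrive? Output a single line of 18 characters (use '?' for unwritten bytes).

Answer: zkqXIJPgFYPdnrEkrm

Derivation:
Fragment 1: offset=3 data="XIJPg" -> buffer=???XIJPg??????????
Fragment 2: offset=8 data="FYPdn" -> buffer=???XIJPgFYPdn?????
Fragment 3: offset=13 data="rEkrm" -> buffer=???XIJPgFYPdnrEkrm
Fragment 4: offset=0 data="zkq" -> buffer=zkqXIJPgFYPdnrEkrm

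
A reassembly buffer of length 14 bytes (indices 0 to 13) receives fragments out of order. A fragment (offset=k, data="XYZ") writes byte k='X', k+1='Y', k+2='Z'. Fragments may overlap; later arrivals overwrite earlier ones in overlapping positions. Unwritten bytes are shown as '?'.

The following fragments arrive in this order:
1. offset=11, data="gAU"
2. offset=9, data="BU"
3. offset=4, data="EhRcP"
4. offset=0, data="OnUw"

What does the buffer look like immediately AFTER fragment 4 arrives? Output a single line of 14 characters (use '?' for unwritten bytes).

Answer: OnUwEhRcPBUgAU

Derivation:
Fragment 1: offset=11 data="gAU" -> buffer=???????????gAU
Fragment 2: offset=9 data="BU" -> buffer=?????????BUgAU
Fragment 3: offset=4 data="EhRcP" -> buffer=????EhRcPBUgAU
Fragment 4: offset=0 data="OnUw" -> buffer=OnUwEhRcPBUgAU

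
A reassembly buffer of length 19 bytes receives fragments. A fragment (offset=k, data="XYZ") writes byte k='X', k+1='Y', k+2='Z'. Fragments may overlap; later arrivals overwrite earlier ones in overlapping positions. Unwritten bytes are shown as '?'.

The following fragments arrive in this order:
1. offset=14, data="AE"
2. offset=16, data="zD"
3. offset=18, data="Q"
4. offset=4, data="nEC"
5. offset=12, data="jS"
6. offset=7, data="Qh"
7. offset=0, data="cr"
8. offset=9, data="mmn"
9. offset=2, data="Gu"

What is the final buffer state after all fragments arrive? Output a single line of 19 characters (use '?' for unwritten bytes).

Answer: crGunECQhmmnjSAEzDQ

Derivation:
Fragment 1: offset=14 data="AE" -> buffer=??????????????AE???
Fragment 2: offset=16 data="zD" -> buffer=??????????????AEzD?
Fragment 3: offset=18 data="Q" -> buffer=??????????????AEzDQ
Fragment 4: offset=4 data="nEC" -> buffer=????nEC???????AEzDQ
Fragment 5: offset=12 data="jS" -> buffer=????nEC?????jSAEzDQ
Fragment 6: offset=7 data="Qh" -> buffer=????nECQh???jSAEzDQ
Fragment 7: offset=0 data="cr" -> buffer=cr??nECQh???jSAEzDQ
Fragment 8: offset=9 data="mmn" -> buffer=cr??nECQhmmnjSAEzDQ
Fragment 9: offset=2 data="Gu" -> buffer=crGunECQhmmnjSAEzDQ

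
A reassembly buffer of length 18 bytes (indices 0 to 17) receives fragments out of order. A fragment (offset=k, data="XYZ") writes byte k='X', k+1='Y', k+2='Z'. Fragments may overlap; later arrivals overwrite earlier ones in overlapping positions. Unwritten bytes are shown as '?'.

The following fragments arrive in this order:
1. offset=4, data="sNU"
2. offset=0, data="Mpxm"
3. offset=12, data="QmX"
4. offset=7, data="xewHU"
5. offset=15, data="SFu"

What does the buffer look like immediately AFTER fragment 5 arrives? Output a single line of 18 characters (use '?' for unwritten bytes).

Answer: MpxmsNUxewHUQmXSFu

Derivation:
Fragment 1: offset=4 data="sNU" -> buffer=????sNU???????????
Fragment 2: offset=0 data="Mpxm" -> buffer=MpxmsNU???????????
Fragment 3: offset=12 data="QmX" -> buffer=MpxmsNU?????QmX???
Fragment 4: offset=7 data="xewHU" -> buffer=MpxmsNUxewHUQmX???
Fragment 5: offset=15 data="SFu" -> buffer=MpxmsNUxewHUQmXSFu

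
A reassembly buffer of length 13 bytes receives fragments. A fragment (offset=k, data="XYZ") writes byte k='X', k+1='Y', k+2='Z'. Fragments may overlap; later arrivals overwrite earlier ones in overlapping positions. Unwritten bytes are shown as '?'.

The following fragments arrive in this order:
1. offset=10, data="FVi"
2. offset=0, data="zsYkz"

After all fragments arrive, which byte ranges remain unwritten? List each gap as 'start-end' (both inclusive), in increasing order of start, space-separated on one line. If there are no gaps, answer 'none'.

Answer: 5-9

Derivation:
Fragment 1: offset=10 len=3
Fragment 2: offset=0 len=5
Gaps: 5-9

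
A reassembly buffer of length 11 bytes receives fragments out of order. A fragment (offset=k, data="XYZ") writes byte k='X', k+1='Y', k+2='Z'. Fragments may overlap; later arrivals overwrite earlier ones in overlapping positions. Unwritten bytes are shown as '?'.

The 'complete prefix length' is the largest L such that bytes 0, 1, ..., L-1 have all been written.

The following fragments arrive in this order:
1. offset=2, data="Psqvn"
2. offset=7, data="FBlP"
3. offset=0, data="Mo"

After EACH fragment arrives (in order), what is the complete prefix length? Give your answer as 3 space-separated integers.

Answer: 0 0 11

Derivation:
Fragment 1: offset=2 data="Psqvn" -> buffer=??Psqvn???? -> prefix_len=0
Fragment 2: offset=7 data="FBlP" -> buffer=??PsqvnFBlP -> prefix_len=0
Fragment 3: offset=0 data="Mo" -> buffer=MoPsqvnFBlP -> prefix_len=11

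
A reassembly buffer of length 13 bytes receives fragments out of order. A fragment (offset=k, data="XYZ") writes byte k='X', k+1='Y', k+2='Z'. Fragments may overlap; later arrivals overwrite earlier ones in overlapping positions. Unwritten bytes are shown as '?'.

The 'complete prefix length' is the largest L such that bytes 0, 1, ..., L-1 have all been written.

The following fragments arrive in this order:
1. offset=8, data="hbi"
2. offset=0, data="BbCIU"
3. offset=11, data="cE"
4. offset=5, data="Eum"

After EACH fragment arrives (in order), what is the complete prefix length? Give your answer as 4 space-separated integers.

Answer: 0 5 5 13

Derivation:
Fragment 1: offset=8 data="hbi" -> buffer=????????hbi?? -> prefix_len=0
Fragment 2: offset=0 data="BbCIU" -> buffer=BbCIU???hbi?? -> prefix_len=5
Fragment 3: offset=11 data="cE" -> buffer=BbCIU???hbicE -> prefix_len=5
Fragment 4: offset=5 data="Eum" -> buffer=BbCIUEumhbicE -> prefix_len=13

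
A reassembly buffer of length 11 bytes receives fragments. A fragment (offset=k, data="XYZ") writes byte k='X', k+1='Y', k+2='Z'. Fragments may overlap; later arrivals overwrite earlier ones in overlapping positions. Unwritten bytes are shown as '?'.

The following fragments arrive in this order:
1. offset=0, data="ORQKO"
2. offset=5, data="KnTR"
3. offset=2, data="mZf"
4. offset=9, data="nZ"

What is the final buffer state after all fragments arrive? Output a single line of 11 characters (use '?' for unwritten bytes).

Answer: ORmZfKnTRnZ

Derivation:
Fragment 1: offset=0 data="ORQKO" -> buffer=ORQKO??????
Fragment 2: offset=5 data="KnTR" -> buffer=ORQKOKnTR??
Fragment 3: offset=2 data="mZf" -> buffer=ORmZfKnTR??
Fragment 4: offset=9 data="nZ" -> buffer=ORmZfKnTRnZ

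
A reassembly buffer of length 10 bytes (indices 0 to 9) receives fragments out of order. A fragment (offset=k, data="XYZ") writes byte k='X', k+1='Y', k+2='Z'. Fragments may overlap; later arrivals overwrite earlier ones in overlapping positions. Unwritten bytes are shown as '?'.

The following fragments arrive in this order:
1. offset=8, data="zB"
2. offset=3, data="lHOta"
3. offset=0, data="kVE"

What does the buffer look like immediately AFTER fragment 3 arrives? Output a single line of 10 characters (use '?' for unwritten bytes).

Fragment 1: offset=8 data="zB" -> buffer=????????zB
Fragment 2: offset=3 data="lHOta" -> buffer=???lHOtazB
Fragment 3: offset=0 data="kVE" -> buffer=kVElHOtazB

Answer: kVElHOtazB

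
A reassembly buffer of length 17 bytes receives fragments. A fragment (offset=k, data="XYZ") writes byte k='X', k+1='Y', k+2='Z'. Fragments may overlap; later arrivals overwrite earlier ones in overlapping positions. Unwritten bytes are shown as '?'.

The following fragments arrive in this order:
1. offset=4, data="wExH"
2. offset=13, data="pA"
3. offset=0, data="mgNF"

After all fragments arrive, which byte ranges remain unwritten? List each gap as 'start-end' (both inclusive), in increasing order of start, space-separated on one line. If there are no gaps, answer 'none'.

Answer: 8-12 15-16

Derivation:
Fragment 1: offset=4 len=4
Fragment 2: offset=13 len=2
Fragment 3: offset=0 len=4
Gaps: 8-12 15-16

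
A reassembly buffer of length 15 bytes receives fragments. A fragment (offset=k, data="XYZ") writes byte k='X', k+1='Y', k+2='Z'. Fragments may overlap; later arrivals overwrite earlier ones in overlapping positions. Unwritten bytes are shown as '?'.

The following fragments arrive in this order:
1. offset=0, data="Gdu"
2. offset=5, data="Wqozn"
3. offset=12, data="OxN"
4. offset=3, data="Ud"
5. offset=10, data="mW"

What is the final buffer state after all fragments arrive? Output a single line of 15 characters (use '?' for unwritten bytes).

Fragment 1: offset=0 data="Gdu" -> buffer=Gdu????????????
Fragment 2: offset=5 data="Wqozn" -> buffer=Gdu??Wqozn?????
Fragment 3: offset=12 data="OxN" -> buffer=Gdu??Wqozn??OxN
Fragment 4: offset=3 data="Ud" -> buffer=GduUdWqozn??OxN
Fragment 5: offset=10 data="mW" -> buffer=GduUdWqoznmWOxN

Answer: GduUdWqoznmWOxN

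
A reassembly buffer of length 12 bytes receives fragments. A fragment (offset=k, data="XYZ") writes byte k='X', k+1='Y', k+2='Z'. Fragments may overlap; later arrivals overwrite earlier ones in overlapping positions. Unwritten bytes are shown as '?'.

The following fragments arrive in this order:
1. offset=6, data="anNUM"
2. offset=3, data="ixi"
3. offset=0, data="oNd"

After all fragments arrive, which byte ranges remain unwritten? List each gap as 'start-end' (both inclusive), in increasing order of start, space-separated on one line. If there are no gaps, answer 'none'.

Fragment 1: offset=6 len=5
Fragment 2: offset=3 len=3
Fragment 3: offset=0 len=3
Gaps: 11-11

Answer: 11-11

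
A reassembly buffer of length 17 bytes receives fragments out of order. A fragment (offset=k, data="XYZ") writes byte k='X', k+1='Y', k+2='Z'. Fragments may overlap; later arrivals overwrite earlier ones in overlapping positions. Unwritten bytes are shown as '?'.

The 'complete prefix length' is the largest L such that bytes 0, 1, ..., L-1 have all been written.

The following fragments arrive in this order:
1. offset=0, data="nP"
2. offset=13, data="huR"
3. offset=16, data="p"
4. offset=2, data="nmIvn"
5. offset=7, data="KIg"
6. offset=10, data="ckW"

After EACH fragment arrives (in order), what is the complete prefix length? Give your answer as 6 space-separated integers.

Answer: 2 2 2 7 10 17

Derivation:
Fragment 1: offset=0 data="nP" -> buffer=nP??????????????? -> prefix_len=2
Fragment 2: offset=13 data="huR" -> buffer=nP???????????huR? -> prefix_len=2
Fragment 3: offset=16 data="p" -> buffer=nP???????????huRp -> prefix_len=2
Fragment 4: offset=2 data="nmIvn" -> buffer=nPnmIvn??????huRp -> prefix_len=7
Fragment 5: offset=7 data="KIg" -> buffer=nPnmIvnKIg???huRp -> prefix_len=10
Fragment 6: offset=10 data="ckW" -> buffer=nPnmIvnKIgckWhuRp -> prefix_len=17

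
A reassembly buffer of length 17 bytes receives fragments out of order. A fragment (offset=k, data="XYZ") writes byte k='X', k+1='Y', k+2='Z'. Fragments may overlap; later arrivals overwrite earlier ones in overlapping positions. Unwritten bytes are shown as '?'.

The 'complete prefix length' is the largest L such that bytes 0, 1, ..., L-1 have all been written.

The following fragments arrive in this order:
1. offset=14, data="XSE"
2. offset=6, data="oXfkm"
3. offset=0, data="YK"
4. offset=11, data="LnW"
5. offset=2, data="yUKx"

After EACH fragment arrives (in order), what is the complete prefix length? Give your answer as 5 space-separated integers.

Fragment 1: offset=14 data="XSE" -> buffer=??????????????XSE -> prefix_len=0
Fragment 2: offset=6 data="oXfkm" -> buffer=??????oXfkm???XSE -> prefix_len=0
Fragment 3: offset=0 data="YK" -> buffer=YK????oXfkm???XSE -> prefix_len=2
Fragment 4: offset=11 data="LnW" -> buffer=YK????oXfkmLnWXSE -> prefix_len=2
Fragment 5: offset=2 data="yUKx" -> buffer=YKyUKxoXfkmLnWXSE -> prefix_len=17

Answer: 0 0 2 2 17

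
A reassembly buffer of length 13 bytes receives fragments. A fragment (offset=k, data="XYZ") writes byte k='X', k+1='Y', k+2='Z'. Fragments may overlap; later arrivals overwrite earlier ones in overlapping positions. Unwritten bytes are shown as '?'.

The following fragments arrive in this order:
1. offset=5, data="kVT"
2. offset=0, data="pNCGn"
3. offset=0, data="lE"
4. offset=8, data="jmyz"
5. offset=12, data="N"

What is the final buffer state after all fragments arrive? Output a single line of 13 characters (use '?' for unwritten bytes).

Answer: lECGnkVTjmyzN

Derivation:
Fragment 1: offset=5 data="kVT" -> buffer=?????kVT?????
Fragment 2: offset=0 data="pNCGn" -> buffer=pNCGnkVT?????
Fragment 3: offset=0 data="lE" -> buffer=lECGnkVT?????
Fragment 4: offset=8 data="jmyz" -> buffer=lECGnkVTjmyz?
Fragment 5: offset=12 data="N" -> buffer=lECGnkVTjmyzN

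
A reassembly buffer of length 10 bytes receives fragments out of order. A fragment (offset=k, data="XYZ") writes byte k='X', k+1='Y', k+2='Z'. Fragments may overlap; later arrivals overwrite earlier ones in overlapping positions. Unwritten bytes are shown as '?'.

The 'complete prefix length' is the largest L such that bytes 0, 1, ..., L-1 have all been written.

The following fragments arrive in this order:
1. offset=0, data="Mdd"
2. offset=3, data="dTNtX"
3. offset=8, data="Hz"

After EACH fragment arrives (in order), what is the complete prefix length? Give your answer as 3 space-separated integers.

Answer: 3 8 10

Derivation:
Fragment 1: offset=0 data="Mdd" -> buffer=Mdd??????? -> prefix_len=3
Fragment 2: offset=3 data="dTNtX" -> buffer=MdddTNtX?? -> prefix_len=8
Fragment 3: offset=8 data="Hz" -> buffer=MdddTNtXHz -> prefix_len=10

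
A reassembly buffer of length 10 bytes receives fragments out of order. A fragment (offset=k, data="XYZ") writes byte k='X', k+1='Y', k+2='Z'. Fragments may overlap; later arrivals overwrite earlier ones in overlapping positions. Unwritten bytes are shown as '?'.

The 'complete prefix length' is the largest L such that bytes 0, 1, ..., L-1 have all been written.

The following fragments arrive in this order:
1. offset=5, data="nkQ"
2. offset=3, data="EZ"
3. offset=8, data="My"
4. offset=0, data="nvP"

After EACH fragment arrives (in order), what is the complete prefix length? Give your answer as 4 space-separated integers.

Answer: 0 0 0 10

Derivation:
Fragment 1: offset=5 data="nkQ" -> buffer=?????nkQ?? -> prefix_len=0
Fragment 2: offset=3 data="EZ" -> buffer=???EZnkQ?? -> prefix_len=0
Fragment 3: offset=8 data="My" -> buffer=???EZnkQMy -> prefix_len=0
Fragment 4: offset=0 data="nvP" -> buffer=nvPEZnkQMy -> prefix_len=10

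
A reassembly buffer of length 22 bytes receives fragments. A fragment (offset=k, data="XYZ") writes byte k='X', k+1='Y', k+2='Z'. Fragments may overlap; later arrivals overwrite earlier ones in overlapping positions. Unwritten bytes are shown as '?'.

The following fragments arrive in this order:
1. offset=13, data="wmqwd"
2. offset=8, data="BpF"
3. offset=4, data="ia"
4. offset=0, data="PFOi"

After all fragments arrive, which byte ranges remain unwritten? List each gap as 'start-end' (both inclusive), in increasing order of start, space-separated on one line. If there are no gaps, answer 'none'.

Answer: 6-7 11-12 18-21

Derivation:
Fragment 1: offset=13 len=5
Fragment 2: offset=8 len=3
Fragment 3: offset=4 len=2
Fragment 4: offset=0 len=4
Gaps: 6-7 11-12 18-21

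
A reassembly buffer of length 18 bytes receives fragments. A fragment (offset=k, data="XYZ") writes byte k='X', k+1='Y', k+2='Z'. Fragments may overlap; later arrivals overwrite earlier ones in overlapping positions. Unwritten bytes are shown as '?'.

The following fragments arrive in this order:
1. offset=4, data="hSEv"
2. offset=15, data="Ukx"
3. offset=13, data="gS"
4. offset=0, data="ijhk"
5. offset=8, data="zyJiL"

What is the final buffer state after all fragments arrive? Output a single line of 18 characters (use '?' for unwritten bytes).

Fragment 1: offset=4 data="hSEv" -> buffer=????hSEv??????????
Fragment 2: offset=15 data="Ukx" -> buffer=????hSEv???????Ukx
Fragment 3: offset=13 data="gS" -> buffer=????hSEv?????gSUkx
Fragment 4: offset=0 data="ijhk" -> buffer=ijhkhSEv?????gSUkx
Fragment 5: offset=8 data="zyJiL" -> buffer=ijhkhSEvzyJiLgSUkx

Answer: ijhkhSEvzyJiLgSUkx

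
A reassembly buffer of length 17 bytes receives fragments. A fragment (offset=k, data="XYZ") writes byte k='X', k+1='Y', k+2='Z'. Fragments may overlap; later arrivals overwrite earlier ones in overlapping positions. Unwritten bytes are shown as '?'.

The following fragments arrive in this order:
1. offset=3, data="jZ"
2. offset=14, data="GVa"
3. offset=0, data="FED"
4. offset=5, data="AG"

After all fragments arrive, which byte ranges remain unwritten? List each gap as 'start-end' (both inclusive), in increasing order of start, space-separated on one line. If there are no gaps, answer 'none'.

Fragment 1: offset=3 len=2
Fragment 2: offset=14 len=3
Fragment 3: offset=0 len=3
Fragment 4: offset=5 len=2
Gaps: 7-13

Answer: 7-13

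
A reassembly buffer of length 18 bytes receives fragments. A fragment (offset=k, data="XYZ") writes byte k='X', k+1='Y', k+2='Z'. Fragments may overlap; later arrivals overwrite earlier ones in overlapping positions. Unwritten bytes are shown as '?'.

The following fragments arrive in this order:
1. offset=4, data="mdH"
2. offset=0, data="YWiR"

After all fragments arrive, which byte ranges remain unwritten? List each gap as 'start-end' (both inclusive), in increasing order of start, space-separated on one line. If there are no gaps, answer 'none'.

Answer: 7-17

Derivation:
Fragment 1: offset=4 len=3
Fragment 2: offset=0 len=4
Gaps: 7-17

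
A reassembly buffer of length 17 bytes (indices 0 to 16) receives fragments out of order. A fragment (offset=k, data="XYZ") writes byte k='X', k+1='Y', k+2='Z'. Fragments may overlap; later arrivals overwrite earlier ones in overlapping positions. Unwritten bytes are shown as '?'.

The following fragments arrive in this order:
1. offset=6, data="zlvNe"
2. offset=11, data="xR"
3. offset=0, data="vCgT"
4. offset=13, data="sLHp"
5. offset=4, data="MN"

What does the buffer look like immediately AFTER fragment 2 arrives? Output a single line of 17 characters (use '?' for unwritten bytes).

Answer: ??????zlvNexR????

Derivation:
Fragment 1: offset=6 data="zlvNe" -> buffer=??????zlvNe??????
Fragment 2: offset=11 data="xR" -> buffer=??????zlvNexR????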